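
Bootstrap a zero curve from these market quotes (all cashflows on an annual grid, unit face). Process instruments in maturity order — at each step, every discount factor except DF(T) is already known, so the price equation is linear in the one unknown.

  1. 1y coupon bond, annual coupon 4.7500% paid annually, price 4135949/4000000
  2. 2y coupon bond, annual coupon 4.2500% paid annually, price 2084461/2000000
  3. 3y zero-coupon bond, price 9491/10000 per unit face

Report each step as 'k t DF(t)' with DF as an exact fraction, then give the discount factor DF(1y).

step 1 [1y] bond c/1=19/400: DF=(4135949/4000000 − 19/400·(0))/(1+19/400) = 9871/10000 ≈ 0.987100
step 2 [2y] bond c/1=17/400: DF=(2084461/2000000 − 17/400·(0.987100))/(1+17/400) = 1919/2000 ≈ 0.959500
step 3 [3y] zero: DF = P = 9491/10000 ≈ 0.949100

1 1 9871/10000
2 2 1919/2000
3 3 9491/10000
DF(1y) = 9871/10000 ≈ 0.987100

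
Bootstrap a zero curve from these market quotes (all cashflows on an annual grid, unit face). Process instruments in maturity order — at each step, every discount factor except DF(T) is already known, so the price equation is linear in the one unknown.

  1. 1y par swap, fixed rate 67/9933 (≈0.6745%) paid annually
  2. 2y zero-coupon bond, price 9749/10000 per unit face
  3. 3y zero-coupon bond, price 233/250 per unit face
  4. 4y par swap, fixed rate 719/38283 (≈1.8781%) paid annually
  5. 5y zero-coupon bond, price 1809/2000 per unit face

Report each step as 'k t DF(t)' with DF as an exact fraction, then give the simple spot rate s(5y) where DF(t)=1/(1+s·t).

step 1 [1y] swap r/1=67/9933: DF=(1 − 67/9933·(0))/(1+67/9933) = 9933/10000 ≈ 0.993300
step 2 [2y] zero: DF = P = 9749/10000 ≈ 0.974900
step 3 [3y] zero: DF = P = 233/250 ≈ 0.932000
step 4 [4y] swap r/1=719/38283: DF=(1 − 719/38283·(0.993300+0.974900+0.932000))/(1+719/38283) = 9281/10000 ≈ 0.928100
step 5 [5y] zero: DF = P = 1809/2000 ≈ 0.904500

1 1 9933/10000
2 2 9749/10000
3 3 233/250
4 4 9281/10000
5 5 1809/2000
s(5y) = (1/(1809/2000) − 1)/(5) = 191/9045 ≈ 2.1117%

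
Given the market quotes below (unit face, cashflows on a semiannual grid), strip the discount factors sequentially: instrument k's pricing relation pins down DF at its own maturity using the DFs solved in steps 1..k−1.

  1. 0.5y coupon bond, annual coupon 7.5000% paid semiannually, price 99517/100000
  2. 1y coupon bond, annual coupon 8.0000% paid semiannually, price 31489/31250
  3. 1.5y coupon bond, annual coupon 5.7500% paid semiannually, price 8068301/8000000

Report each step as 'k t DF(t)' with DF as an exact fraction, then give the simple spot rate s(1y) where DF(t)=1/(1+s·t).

step 1 [0.5y] bond c/2=3/80: DF=(99517/100000 − 3/80·(0))/(1+3/80) = 1199/1250 ≈ 0.959200
step 2 [1y] bond c/2=1/25: DF=(31489/31250 − 1/25·(0.959200))/(1+1/25) = 233/250 ≈ 0.932000
step 3 [1.5y] bond c/2=23/800: DF=(8068301/8000000 − 23/800·(0.959200+0.932000))/(1+23/800) = 371/400 ≈ 0.927500

1 1/2 1199/1250
2 1 233/250
3 3/2 371/400
s(1y) = (1/(233/250) − 1)/(1) = 17/233 ≈ 7.2961%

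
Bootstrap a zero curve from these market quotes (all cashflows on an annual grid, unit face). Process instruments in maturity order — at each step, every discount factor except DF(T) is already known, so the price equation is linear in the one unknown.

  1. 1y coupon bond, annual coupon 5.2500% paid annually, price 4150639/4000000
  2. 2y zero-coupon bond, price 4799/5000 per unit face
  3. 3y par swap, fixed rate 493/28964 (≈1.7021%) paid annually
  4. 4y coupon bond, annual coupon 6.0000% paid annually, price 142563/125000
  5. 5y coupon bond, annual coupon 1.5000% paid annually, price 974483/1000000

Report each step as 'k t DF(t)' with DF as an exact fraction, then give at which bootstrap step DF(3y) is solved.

1 1 9859/10000
2 2 4799/5000
3 3 9507/10000
4 4 114/125
5 5 4519/5000
DF(3y) is solved at step 3

step 1 [1y] bond c/1=21/400: DF=(4150639/4000000 − 21/400·(0))/(1+21/400) = 9859/10000 ≈ 0.985900
step 2 [2y] zero: DF = P = 4799/5000 ≈ 0.959800
step 3 [3y] swap r/1=493/28964: DF=(1 − 493/28964·(0.985900+0.959800))/(1+493/28964) = 9507/10000 ≈ 0.950700
step 4 [4y] bond c/1=3/50: DF=(142563/125000 − 3/50·(0.985900+0.959800+0.950700))/(1+3/50) = 114/125 ≈ 0.912000
step 5 [5y] bond c/1=3/200: DF=(974483/1000000 − 3/200·(0.985900+0.959800+0.950700+0.912000))/(1+3/200) = 4519/5000 ≈ 0.903800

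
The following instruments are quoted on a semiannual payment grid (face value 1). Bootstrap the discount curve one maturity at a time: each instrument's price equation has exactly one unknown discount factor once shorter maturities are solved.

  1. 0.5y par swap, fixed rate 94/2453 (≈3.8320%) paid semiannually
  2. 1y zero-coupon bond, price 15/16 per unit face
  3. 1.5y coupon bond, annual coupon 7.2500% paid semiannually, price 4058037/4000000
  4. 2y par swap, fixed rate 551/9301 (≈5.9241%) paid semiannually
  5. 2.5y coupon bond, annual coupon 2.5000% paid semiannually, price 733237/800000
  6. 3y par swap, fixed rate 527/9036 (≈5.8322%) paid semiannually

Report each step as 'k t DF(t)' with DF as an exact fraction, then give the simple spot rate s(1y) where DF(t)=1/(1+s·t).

1 1/2 2453/2500
2 1 15/16
3 3/2 9119/10000
4 2 4449/5000
5 5/2 8593/10000
6 3 8419/10000
s(1y) = (1/(15/16) − 1)/(1) = 1/15 ≈ 6.6667%

step 1 [0.5y] swap r/2=47/2453: DF=(1 − 47/2453·(0))/(1+47/2453) = 2453/2500 ≈ 0.981200
step 2 [1y] zero: DF = P = 15/16 ≈ 0.937500
step 3 [1.5y] bond c/2=29/800: DF=(4058037/4000000 − 29/800·(0.981200+0.937500))/(1+29/800) = 9119/10000 ≈ 0.911900
step 4 [2y] swap r/2=551/18602: DF=(1 − 551/18602·(0.981200+0.937500+0.911900))/(1+551/18602) = 4449/5000 ≈ 0.889800
step 5 [2.5y] bond c/2=1/80: DF=(733237/800000 − 1/80·(0.981200+0.937500+0.911900+0.889800))/(1+1/80) = 8593/10000 ≈ 0.859300
step 6 [3y] swap r/2=527/18072: DF=(1 − 527/18072·(0.981200+0.937500+0.911900+0.889800+0.859300))/(1+527/18072) = 8419/10000 ≈ 0.841900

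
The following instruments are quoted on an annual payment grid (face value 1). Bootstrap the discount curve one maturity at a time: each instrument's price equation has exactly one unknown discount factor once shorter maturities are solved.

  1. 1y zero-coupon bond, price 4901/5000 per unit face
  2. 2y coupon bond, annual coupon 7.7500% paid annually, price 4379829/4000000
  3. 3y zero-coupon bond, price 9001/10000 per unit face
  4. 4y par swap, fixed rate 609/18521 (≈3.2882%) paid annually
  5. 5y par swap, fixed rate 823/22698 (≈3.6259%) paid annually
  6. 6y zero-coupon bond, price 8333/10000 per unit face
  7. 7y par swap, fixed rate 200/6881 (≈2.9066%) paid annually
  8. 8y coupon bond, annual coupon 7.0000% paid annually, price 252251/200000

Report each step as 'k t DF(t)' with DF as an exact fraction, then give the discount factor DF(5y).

step 1 [1y] zero: DF = P = 4901/5000 ≈ 0.980200
step 2 [2y] bond c/1=31/400: DF=(4379829/4000000 − 31/400·(0.980200))/(1+31/400) = 9457/10000 ≈ 0.945700
step 3 [3y] zero: DF = P = 9001/10000 ≈ 0.900100
step 4 [4y] swap r/1=609/18521: DF=(1 − 609/18521·(0.980200+0.945700+0.900100))/(1+609/18521) = 4391/5000 ≈ 0.878200
step 5 [5y] swap r/1=823/22698: DF=(1 − 823/22698·(0.980200+0.945700+0.900100+0.878200))/(1+823/22698) = 4177/5000 ≈ 0.835400
step 6 [6y] zero: DF = P = 8333/10000 ≈ 0.833300
step 7 [7y] swap r/1=200/6881: DF=(1 − 200/6881·(0.980200+0.945700+0.900100+0.878200+0.835400+0.833300))/(1+200/6881) = 41/50 ≈ 0.820000
step 8 [8y] bond c/1=7/100: DF=(252251/200000 − 7/100·(0.980200+0.945700+0.900100+0.878200+0.835400+0.833300+0.820000))/(1+7/100) = 967/1250 ≈ 0.773600

1 1 4901/5000
2 2 9457/10000
3 3 9001/10000
4 4 4391/5000
5 5 4177/5000
6 6 8333/10000
7 7 41/50
8 8 967/1250
DF(5y) = 4177/5000 ≈ 0.835400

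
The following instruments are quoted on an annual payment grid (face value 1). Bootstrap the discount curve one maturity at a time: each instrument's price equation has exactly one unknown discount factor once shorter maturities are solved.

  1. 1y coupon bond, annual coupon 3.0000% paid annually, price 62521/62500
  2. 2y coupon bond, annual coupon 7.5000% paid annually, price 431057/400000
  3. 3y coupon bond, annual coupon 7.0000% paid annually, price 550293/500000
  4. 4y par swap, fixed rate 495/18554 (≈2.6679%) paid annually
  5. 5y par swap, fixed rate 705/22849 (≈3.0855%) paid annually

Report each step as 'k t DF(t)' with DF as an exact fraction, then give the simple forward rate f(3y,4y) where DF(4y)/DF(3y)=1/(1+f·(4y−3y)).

1 1 607/625
2 2 9347/10000
3 3 9039/10000
4 4 901/1000
5 5 859/1000
f(3y,4y) = ((9039/10000)/(901/1000) − 1)/(1) = 29/9010 ≈ 0.3219%

step 1 [1y] bond c/1=3/100: DF=(62521/62500 − 3/100·(0))/(1+3/100) = 607/625 ≈ 0.971200
step 2 [2y] bond c/1=3/40: DF=(431057/400000 − 3/40·(0.971200))/(1+3/40) = 9347/10000 ≈ 0.934700
step 3 [3y] bond c/1=7/100: DF=(550293/500000 − 7/100·(0.971200+0.934700))/(1+7/100) = 9039/10000 ≈ 0.903900
step 4 [4y] swap r/1=495/18554: DF=(1 − 495/18554·(0.971200+0.934700+0.903900))/(1+495/18554) = 901/1000 ≈ 0.901000
step 5 [5y] swap r/1=705/22849: DF=(1 − 705/22849·(0.971200+0.934700+0.903900+0.901000))/(1+705/22849) = 859/1000 ≈ 0.859000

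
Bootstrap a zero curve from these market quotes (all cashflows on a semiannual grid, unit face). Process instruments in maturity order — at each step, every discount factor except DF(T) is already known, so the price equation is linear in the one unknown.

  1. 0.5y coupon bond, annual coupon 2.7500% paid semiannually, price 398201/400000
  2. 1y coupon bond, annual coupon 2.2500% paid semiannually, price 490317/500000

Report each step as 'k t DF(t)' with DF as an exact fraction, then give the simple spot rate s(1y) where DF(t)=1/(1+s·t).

step 1 [0.5y] bond c/2=11/800: DF=(398201/400000 − 11/800·(0))/(1+11/800) = 491/500 ≈ 0.982000
step 2 [1y] bond c/2=9/800: DF=(490317/500000 − 9/800·(0.982000))/(1+9/800) = 2397/2500 ≈ 0.958800

1 1/2 491/500
2 1 2397/2500
s(1y) = (1/(2397/2500) − 1)/(1) = 103/2397 ≈ 4.2970%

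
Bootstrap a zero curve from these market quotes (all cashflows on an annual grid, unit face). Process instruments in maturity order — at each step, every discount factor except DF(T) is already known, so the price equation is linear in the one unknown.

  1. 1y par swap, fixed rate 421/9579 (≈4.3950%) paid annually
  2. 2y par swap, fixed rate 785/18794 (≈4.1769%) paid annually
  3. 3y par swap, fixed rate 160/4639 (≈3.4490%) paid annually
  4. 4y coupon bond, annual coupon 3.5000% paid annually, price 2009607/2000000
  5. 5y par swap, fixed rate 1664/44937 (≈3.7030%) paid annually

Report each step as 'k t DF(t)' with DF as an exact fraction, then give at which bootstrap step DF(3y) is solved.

1 1 9579/10000
2 2 1843/2000
3 3 113/125
4 4 8767/10000
5 5 521/625
DF(3y) is solved at step 3

step 1 [1y] swap r/1=421/9579: DF=(1 − 421/9579·(0))/(1+421/9579) = 9579/10000 ≈ 0.957900
step 2 [2y] swap r/1=785/18794: DF=(1 − 785/18794·(0.957900))/(1+785/18794) = 1843/2000 ≈ 0.921500
step 3 [3y] swap r/1=160/4639: DF=(1 − 160/4639·(0.957900+0.921500))/(1+160/4639) = 113/125 ≈ 0.904000
step 4 [4y] bond c/1=7/200: DF=(2009607/2000000 − 7/200·(0.957900+0.921500+0.904000))/(1+7/200) = 8767/10000 ≈ 0.876700
step 5 [5y] swap r/1=1664/44937: DF=(1 − 1664/44937·(0.957900+0.921500+0.904000+0.876700))/(1+1664/44937) = 521/625 ≈ 0.833600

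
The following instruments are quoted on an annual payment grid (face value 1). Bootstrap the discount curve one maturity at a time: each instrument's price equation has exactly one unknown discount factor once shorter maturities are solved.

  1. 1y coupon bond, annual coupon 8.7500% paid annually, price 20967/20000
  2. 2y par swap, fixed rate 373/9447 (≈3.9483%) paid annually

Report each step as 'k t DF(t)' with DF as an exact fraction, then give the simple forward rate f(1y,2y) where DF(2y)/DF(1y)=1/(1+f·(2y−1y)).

1 1 241/250
2 2 4627/5000
f(1y,2y) = ((241/250)/(4627/5000) − 1)/(1) = 193/4627 ≈ 4.1712%

step 1 [1y] bond c/1=7/80: DF=(20967/20000 − 7/80·(0))/(1+7/80) = 241/250 ≈ 0.964000
step 2 [2y] swap r/1=373/9447: DF=(1 − 373/9447·(0.964000))/(1+373/9447) = 4627/5000 ≈ 0.925400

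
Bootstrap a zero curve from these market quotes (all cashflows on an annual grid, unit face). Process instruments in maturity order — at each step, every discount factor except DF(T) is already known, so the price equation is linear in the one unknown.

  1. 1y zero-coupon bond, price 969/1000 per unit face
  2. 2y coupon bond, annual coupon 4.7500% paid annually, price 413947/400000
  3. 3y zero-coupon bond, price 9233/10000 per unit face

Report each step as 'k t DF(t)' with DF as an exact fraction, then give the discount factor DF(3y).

1 1 969/1000
2 2 118/125
3 3 9233/10000
DF(3y) = 9233/10000 ≈ 0.923300

step 1 [1y] zero: DF = P = 969/1000 ≈ 0.969000
step 2 [2y] bond c/1=19/400: DF=(413947/400000 − 19/400·(0.969000))/(1+19/400) = 118/125 ≈ 0.944000
step 3 [3y] zero: DF = P = 9233/10000 ≈ 0.923300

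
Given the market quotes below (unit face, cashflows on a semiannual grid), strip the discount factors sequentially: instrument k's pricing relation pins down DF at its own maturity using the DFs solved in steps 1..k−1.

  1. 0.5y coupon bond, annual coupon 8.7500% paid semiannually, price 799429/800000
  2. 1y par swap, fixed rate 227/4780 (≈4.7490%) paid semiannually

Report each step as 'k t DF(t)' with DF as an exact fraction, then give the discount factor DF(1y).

1 1/2 4787/5000
2 1 4773/5000
DF(1y) = 4773/5000 ≈ 0.954600

step 1 [0.5y] bond c/2=7/160: DF=(799429/800000 − 7/160·(0))/(1+7/160) = 4787/5000 ≈ 0.957400
step 2 [1y] swap r/2=227/9560: DF=(1 − 227/9560·(0.957400))/(1+227/9560) = 4773/5000 ≈ 0.954600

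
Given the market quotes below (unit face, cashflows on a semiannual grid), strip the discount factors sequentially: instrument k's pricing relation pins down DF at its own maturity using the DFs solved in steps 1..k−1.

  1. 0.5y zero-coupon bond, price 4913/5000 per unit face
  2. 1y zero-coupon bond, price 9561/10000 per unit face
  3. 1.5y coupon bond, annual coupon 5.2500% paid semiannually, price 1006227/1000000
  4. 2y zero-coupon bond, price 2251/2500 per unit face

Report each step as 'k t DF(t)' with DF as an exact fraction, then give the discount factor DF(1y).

1 1/2 4913/5000
2 1 9561/10000
3 3/2 9309/10000
4 2 2251/2500
DF(1y) = 9561/10000 ≈ 0.956100

step 1 [0.5y] zero: DF = P = 4913/5000 ≈ 0.982600
step 2 [1y] zero: DF = P = 9561/10000 ≈ 0.956100
step 3 [1.5y] bond c/2=21/800: DF=(1006227/1000000 − 21/800·(0.982600+0.956100))/(1+21/800) = 9309/10000 ≈ 0.930900
step 4 [2y] zero: DF = P = 2251/2500 ≈ 0.900400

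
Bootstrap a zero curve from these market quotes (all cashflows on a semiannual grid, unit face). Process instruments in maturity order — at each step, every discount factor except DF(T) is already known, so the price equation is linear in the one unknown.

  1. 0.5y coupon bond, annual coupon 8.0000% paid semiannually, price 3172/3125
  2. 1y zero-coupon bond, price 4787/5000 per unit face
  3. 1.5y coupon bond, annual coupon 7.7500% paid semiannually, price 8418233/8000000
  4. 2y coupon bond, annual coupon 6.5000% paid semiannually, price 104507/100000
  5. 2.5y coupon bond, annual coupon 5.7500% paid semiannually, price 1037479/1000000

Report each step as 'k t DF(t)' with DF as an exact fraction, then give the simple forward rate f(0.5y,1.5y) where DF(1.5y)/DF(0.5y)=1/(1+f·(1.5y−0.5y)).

step 1 [0.5y] bond c/2=1/25: DF=(3172/3125 − 1/25·(0))/(1+1/25) = 122/125 ≈ 0.976000
step 2 [1y] zero: DF = P = 4787/5000 ≈ 0.957400
step 3 [1.5y] bond c/2=31/800: DF=(8418233/8000000 − 31/800·(0.976000+0.957400))/(1+31/800) = 9409/10000 ≈ 0.940900
step 4 [2y] bond c/2=13/400: DF=(104507/100000 − 13/400·(0.976000+0.957400+0.940900))/(1+13/400) = 9217/10000 ≈ 0.921700
step 5 [2.5y] bond c/2=23/800: DF=(1037479/1000000 − 23/800·(0.976000+0.957400+0.940900+0.921700))/(1+23/800) = 564/625 ≈ 0.902400

1 1/2 122/125
2 1 4787/5000
3 3/2 9409/10000
4 2 9217/10000
5 5/2 564/625
f(0.5y,1.5y) = ((122/125)/(9409/10000) − 1)/(1) = 351/9409 ≈ 3.7305%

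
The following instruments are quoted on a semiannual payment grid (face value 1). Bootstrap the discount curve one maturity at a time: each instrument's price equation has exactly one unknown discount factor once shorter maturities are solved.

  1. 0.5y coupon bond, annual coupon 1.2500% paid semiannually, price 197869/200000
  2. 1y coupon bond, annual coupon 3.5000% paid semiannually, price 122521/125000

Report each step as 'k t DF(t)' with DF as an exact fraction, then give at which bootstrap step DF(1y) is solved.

1 1/2 1229/1250
2 1 1183/1250
DF(1y) is solved at step 2

step 1 [0.5y] bond c/2=1/160: DF=(197869/200000 − 1/160·(0))/(1+1/160) = 1229/1250 ≈ 0.983200
step 2 [1y] bond c/2=7/400: DF=(122521/125000 − 7/400·(0.983200))/(1+7/400) = 1183/1250 ≈ 0.946400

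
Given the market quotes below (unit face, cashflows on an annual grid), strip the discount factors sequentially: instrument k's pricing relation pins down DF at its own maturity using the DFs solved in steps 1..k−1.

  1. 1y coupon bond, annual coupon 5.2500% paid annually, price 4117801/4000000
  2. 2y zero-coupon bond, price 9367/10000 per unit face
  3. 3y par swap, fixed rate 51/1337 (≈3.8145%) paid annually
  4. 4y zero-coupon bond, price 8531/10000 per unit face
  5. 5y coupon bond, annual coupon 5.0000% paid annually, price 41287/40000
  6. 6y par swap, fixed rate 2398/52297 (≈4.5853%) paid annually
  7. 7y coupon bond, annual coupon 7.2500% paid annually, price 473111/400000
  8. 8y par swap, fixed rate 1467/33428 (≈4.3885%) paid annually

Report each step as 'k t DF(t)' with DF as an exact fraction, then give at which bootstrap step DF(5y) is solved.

step 1 [1y] bond c/1=21/400: DF=(4117801/4000000 − 21/400·(0))/(1+21/400) = 9781/10000 ≈ 0.978100
step 2 [2y] zero: DF = P = 9367/10000 ≈ 0.936700
step 3 [3y] swap r/1=51/1337: DF=(1 − 51/1337·(0.978100+0.936700))/(1+51/1337) = 8929/10000 ≈ 0.892900
step 4 [4y] zero: DF = P = 8531/10000 ≈ 0.853100
step 5 [5y] bond c/1=1/20: DF=(41287/40000 − 1/20·(0.978100+0.936700+0.892900+0.853100))/(1+1/20) = 8087/10000 ≈ 0.808700
step 6 [6y] swap r/1=2398/52297: DF=(1 − 2398/52297·(0.978100+0.936700+0.892900+0.853100+0.808700))/(1+2398/52297) = 3801/5000 ≈ 0.760200
step 7 [7y] bond c/1=29/400: DF=(473111/400000 − 29/400·(0.978100+0.936700+0.892900+0.853100+0.808700+0.760200))/(1+29/400) = 7493/10000 ≈ 0.749300
step 8 [8y] swap r/1=1467/33428: DF=(1 − 1467/33428·(0.978100+0.936700+0.892900+0.853100+0.808700+0.760200+0.749300))/(1+1467/33428) = 3533/5000 ≈ 0.706600

1 1 9781/10000
2 2 9367/10000
3 3 8929/10000
4 4 8531/10000
5 5 8087/10000
6 6 3801/5000
7 7 7493/10000
8 8 3533/5000
DF(5y) is solved at step 5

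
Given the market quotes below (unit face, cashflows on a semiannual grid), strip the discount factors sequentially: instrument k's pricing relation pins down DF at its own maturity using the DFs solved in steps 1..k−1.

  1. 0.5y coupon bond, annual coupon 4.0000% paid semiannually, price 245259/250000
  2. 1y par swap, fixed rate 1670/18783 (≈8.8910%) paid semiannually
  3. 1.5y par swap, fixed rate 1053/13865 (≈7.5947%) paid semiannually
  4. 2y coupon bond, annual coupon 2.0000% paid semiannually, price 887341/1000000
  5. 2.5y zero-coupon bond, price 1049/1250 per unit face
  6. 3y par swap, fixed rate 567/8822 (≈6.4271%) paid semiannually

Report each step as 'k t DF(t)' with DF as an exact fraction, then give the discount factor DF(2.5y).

step 1 [0.5y] bond c/2=1/50: DF=(245259/250000 − 1/50·(0))/(1+1/50) = 4809/5000 ≈ 0.961800
step 2 [1y] swap r/2=835/18783: DF=(1 − 835/18783·(0.961800))/(1+835/18783) = 1833/2000 ≈ 0.916500
step 3 [1.5y] swap r/2=1053/27730: DF=(1 − 1053/27730·(0.961800+0.916500))/(1+1053/27730) = 8947/10000 ≈ 0.894700
step 4 [2y] bond c/2=1/100: DF=(887341/1000000 − 1/100·(0.961800+0.916500+0.894700))/(1+1/100) = 8511/10000 ≈ 0.851100
step 5 [2.5y] zero: DF = P = 1049/1250 ≈ 0.839200
step 6 [3y] swap r/2=567/17644: DF=(1 − 567/17644·(0.961800+0.916500+0.894700+0.851100+0.839200))/(1+567/17644) = 8299/10000 ≈ 0.829900

1 1/2 4809/5000
2 1 1833/2000
3 3/2 8947/10000
4 2 8511/10000
5 5/2 1049/1250
6 3 8299/10000
DF(2.5y) = 1049/1250 ≈ 0.839200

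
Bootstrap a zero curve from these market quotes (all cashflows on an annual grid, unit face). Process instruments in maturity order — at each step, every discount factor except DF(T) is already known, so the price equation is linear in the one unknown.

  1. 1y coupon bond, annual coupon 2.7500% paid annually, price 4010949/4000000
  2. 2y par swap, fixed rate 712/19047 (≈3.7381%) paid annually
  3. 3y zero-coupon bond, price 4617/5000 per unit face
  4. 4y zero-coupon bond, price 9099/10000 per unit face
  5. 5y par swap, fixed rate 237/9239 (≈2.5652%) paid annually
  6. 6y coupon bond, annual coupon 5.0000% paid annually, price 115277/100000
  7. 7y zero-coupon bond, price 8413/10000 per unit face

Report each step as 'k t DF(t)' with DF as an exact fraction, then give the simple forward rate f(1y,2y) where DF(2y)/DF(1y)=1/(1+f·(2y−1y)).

1 1 9759/10000
2 2 1161/1250
3 3 4617/5000
4 4 9099/10000
5 5 1763/2000
6 6 8779/10000
7 7 8413/10000
f(1y,2y) = ((9759/10000)/(1161/1250) − 1)/(1) = 157/3096 ≈ 5.0711%

step 1 [1y] bond c/1=11/400: DF=(4010949/4000000 − 11/400·(0))/(1+11/400) = 9759/10000 ≈ 0.975900
step 2 [2y] swap r/1=712/19047: DF=(1 − 712/19047·(0.975900))/(1+712/19047) = 1161/1250 ≈ 0.928800
step 3 [3y] zero: DF = P = 4617/5000 ≈ 0.923400
step 4 [4y] zero: DF = P = 9099/10000 ≈ 0.909900
step 5 [5y] swap r/1=237/9239: DF=(1 − 237/9239·(0.975900+0.928800+0.923400+0.909900))/(1+237/9239) = 1763/2000 ≈ 0.881500
step 6 [6y] bond c/1=1/20: DF=(115277/100000 − 1/20·(0.975900+0.928800+0.923400+0.909900+0.881500))/(1+1/20) = 8779/10000 ≈ 0.877900
step 7 [7y] zero: DF = P = 8413/10000 ≈ 0.841300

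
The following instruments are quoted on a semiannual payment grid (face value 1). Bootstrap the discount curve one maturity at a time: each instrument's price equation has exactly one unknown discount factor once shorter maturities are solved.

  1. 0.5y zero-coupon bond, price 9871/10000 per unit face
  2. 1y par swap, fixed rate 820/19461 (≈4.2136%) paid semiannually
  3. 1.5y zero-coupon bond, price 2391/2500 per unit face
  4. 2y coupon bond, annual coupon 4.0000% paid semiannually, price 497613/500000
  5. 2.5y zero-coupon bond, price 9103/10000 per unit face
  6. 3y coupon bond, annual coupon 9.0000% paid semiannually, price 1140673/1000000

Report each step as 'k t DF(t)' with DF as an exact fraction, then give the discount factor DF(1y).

step 1 [0.5y] zero: DF = P = 9871/10000 ≈ 0.987100
step 2 [1y] swap r/2=410/19461: DF=(1 − 410/19461·(0.987100))/(1+410/19461) = 959/1000 ≈ 0.959000
step 3 [1.5y] zero: DF = P = 2391/2500 ≈ 0.956400
step 4 [2y] bond c/2=1/50: DF=(497613/500000 − 1/50·(0.987100+0.959000+0.956400))/(1+1/50) = 2297/2500 ≈ 0.918800
step 5 [2.5y] zero: DF = P = 9103/10000 ≈ 0.910300
step 6 [3y] bond c/2=9/200: DF=(1140673/1000000 − 9/200·(0.987100+0.959000+0.956400+0.918800+0.910300))/(1+9/200) = 4439/5000 ≈ 0.887800

1 1/2 9871/10000
2 1 959/1000
3 3/2 2391/2500
4 2 2297/2500
5 5/2 9103/10000
6 3 4439/5000
DF(1y) = 959/1000 ≈ 0.959000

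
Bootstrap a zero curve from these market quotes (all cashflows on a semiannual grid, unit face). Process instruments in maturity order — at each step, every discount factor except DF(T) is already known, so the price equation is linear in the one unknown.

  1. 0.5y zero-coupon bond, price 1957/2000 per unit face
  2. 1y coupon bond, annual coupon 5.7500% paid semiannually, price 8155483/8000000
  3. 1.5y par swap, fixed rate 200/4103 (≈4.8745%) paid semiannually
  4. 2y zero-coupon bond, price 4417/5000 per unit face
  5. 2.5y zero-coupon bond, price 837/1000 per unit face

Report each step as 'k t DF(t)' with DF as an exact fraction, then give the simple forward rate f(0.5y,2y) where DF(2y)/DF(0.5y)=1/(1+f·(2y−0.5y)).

1 1/2 1957/2000
2 1 2409/2500
3 3/2 93/100
4 2 4417/5000
5 5/2 837/1000
f(0.5y,2y) = ((1957/2000)/(4417/5000) − 1)/(3/2) = 317/4417 ≈ 7.1768%

step 1 [0.5y] zero: DF = P = 1957/2000 ≈ 0.978500
step 2 [1y] bond c/2=23/800: DF=(8155483/8000000 − 23/800·(0.978500))/(1+23/800) = 2409/2500 ≈ 0.963600
step 3 [1.5y] swap r/2=100/4103: DF=(1 − 100/4103·(0.978500+0.963600))/(1+100/4103) = 93/100 ≈ 0.930000
step 4 [2y] zero: DF = P = 4417/5000 ≈ 0.883400
step 5 [2.5y] zero: DF = P = 837/1000 ≈ 0.837000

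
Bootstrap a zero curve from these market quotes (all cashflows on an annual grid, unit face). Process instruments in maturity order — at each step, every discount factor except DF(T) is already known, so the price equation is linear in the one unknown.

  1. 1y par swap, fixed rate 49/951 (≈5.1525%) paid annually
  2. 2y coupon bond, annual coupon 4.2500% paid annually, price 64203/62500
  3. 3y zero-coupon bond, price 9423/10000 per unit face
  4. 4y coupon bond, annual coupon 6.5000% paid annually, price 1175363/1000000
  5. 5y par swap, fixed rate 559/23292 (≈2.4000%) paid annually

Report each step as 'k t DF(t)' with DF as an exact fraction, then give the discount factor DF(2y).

1 1 951/1000
2 2 4733/5000
3 3 9423/10000
4 4 9303/10000
5 5 4441/5000
DF(2y) = 4733/5000 ≈ 0.946600

step 1 [1y] swap r/1=49/951: DF=(1 − 49/951·(0))/(1+49/951) = 951/1000 ≈ 0.951000
step 2 [2y] bond c/1=17/400: DF=(64203/62500 − 17/400·(0.951000))/(1+17/400) = 4733/5000 ≈ 0.946600
step 3 [3y] zero: DF = P = 9423/10000 ≈ 0.942300
step 4 [4y] bond c/1=13/200: DF=(1175363/1000000 − 13/200·(0.951000+0.946600+0.942300))/(1+13/200) = 9303/10000 ≈ 0.930300
step 5 [5y] swap r/1=559/23292: DF=(1 − 559/23292·(0.951000+0.946600+0.942300+0.930300))/(1+559/23292) = 4441/5000 ≈ 0.888200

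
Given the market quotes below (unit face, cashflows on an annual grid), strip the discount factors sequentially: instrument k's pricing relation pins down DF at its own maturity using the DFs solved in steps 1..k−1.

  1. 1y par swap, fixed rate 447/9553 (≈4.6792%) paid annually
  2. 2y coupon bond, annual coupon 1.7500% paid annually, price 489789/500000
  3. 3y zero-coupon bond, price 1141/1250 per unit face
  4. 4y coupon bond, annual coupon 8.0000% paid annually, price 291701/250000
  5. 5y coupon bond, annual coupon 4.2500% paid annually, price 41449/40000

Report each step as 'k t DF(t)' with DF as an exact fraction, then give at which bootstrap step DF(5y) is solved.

step 1 [1y] swap r/1=447/9553: DF=(1 − 447/9553·(0))/(1+447/9553) = 9553/10000 ≈ 0.955300
step 2 [2y] bond c/1=7/400: DF=(489789/500000 − 7/400·(0.955300))/(1+7/400) = 9463/10000 ≈ 0.946300
step 3 [3y] zero: DF = P = 1141/1250 ≈ 0.912800
step 4 [4y] bond c/1=2/25: DF=(291701/250000 − 2/25·(0.955300+0.946300+0.912800))/(1+2/25) = 8719/10000 ≈ 0.871900
step 5 [5y] bond c/1=17/400: DF=(41449/40000 − 17/400·(0.955300+0.946300+0.912800+0.871900))/(1+17/400) = 8437/10000 ≈ 0.843700

1 1 9553/10000
2 2 9463/10000
3 3 1141/1250
4 4 8719/10000
5 5 8437/10000
DF(5y) is solved at step 5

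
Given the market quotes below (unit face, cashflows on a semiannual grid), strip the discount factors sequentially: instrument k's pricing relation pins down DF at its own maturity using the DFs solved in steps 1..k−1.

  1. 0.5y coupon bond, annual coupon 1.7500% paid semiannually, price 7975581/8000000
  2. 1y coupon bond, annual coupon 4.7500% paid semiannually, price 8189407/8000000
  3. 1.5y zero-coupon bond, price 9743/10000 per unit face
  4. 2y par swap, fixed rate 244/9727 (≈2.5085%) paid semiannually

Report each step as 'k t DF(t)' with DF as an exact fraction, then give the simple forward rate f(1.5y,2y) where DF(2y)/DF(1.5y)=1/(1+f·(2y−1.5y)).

step 1 [0.5y] bond c/2=7/800: DF=(7975581/8000000 − 7/800·(0))/(1+7/800) = 9883/10000 ≈ 0.988300
step 2 [1y] bond c/2=19/800: DF=(8189407/8000000 − 19/800·(0.988300))/(1+19/800) = 977/1000 ≈ 0.977000
step 3 [1.5y] zero: DF = P = 9743/10000 ≈ 0.974300
step 4 [2y] swap r/2=122/9727: DF=(1 − 122/9727·(0.988300+0.977000+0.974300))/(1+122/9727) = 1189/1250 ≈ 0.951200

1 1/2 9883/10000
2 1 977/1000
3 3/2 9743/10000
4 2 1189/1250
f(1.5y,2y) = ((9743/10000)/(1189/1250) − 1)/(1/2) = 231/4756 ≈ 4.8570%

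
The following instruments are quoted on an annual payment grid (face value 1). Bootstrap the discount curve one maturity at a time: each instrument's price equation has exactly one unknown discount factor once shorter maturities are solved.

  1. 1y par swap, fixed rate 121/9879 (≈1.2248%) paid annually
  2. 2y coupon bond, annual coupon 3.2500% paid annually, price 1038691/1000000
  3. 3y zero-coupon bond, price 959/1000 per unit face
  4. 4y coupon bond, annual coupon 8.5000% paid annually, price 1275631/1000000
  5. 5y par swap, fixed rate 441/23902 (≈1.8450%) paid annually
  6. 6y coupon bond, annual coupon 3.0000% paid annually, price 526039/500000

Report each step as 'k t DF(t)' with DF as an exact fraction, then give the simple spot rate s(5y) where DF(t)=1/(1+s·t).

step 1 [1y] swap r/1=121/9879: DF=(1 − 121/9879·(0))/(1+121/9879) = 9879/10000 ≈ 0.987900
step 2 [2y] bond c/1=13/400: DF=(1038691/1000000 − 13/400·(0.987900))/(1+13/400) = 9749/10000 ≈ 0.974900
step 3 [3y] zero: DF = P = 959/1000 ≈ 0.959000
step 4 [4y] bond c/1=17/200: DF=(1275631/1000000 − 17/200·(0.987900+0.974900+0.959000))/(1+17/200) = 2367/2500 ≈ 0.946800
step 5 [5y] swap r/1=441/23902: DF=(1 − 441/23902·(0.987900+0.974900+0.959000+0.946800))/(1+441/23902) = 4559/5000 ≈ 0.911800
step 6 [6y] bond c/1=3/100: DF=(526039/500000 − 3/100·(0.987900+0.974900+0.959000+0.946800+0.911800))/(1+3/100) = 4411/5000 ≈ 0.882200

1 1 9879/10000
2 2 9749/10000
3 3 959/1000
4 4 2367/2500
5 5 4559/5000
6 6 4411/5000
s(5y) = (1/(4559/5000) − 1)/(5) = 441/22795 ≈ 1.9346%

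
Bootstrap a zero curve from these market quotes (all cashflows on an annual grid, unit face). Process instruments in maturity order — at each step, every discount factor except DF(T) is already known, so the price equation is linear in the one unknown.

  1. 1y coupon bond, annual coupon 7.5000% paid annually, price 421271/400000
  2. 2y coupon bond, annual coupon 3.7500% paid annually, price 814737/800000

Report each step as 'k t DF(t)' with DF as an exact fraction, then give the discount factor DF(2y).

1 1 9797/10000
2 2 4731/5000
DF(2y) = 4731/5000 ≈ 0.946200

step 1 [1y] bond c/1=3/40: DF=(421271/400000 − 3/40·(0))/(1+3/40) = 9797/10000 ≈ 0.979700
step 2 [2y] bond c/1=3/80: DF=(814737/800000 − 3/80·(0.979700))/(1+3/80) = 4731/5000 ≈ 0.946200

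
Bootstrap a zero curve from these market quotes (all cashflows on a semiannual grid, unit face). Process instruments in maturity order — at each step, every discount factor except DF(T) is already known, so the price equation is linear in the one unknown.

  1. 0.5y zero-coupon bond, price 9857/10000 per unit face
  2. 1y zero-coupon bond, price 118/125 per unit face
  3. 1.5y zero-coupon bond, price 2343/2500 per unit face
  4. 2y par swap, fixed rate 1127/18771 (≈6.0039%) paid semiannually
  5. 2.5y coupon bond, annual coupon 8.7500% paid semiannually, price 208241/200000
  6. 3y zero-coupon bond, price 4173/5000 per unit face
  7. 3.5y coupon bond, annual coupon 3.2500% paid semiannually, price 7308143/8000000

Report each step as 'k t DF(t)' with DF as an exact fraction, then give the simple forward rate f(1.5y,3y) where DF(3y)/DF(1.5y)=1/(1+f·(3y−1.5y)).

1 1/2 9857/10000
2 1 118/125
3 3/2 2343/2500
4 2 8873/10000
5 5/2 4201/5000
6 3 4173/5000
7 7/2 8121/10000
f(1.5y,3y) = ((2343/2500)/(4173/5000) − 1)/(3/2) = 114/1391 ≈ 8.1955%

step 1 [0.5y] zero: DF = P = 9857/10000 ≈ 0.985700
step 2 [1y] zero: DF = P = 118/125 ≈ 0.944000
step 3 [1.5y] zero: DF = P = 2343/2500 ≈ 0.937200
step 4 [2y] swap r/2=1127/37542: DF=(1 − 1127/37542·(0.985700+0.944000+0.937200))/(1+1127/37542) = 8873/10000 ≈ 0.887300
step 5 [2.5y] bond c/2=7/160: DF=(208241/200000 − 7/160·(0.985700+0.944000+0.937200+0.887300))/(1+7/160) = 4201/5000 ≈ 0.840200
step 6 [3y] zero: DF = P = 4173/5000 ≈ 0.834600
step 7 [3.5y] bond c/2=13/800: DF=(7308143/8000000 − 13/800·(0.985700+0.944000+0.937200+0.887300+0.840200+0.834600))/(1+13/800) = 8121/10000 ≈ 0.812100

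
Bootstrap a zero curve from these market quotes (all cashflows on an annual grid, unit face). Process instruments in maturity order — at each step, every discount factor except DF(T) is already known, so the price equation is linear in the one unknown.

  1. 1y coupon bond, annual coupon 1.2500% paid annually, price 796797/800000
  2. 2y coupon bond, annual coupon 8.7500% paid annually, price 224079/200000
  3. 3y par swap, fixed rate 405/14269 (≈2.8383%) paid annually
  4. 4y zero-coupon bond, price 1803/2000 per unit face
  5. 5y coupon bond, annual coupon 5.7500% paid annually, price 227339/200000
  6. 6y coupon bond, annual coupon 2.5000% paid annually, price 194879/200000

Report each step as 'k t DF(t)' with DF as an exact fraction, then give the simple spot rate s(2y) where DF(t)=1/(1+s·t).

step 1 [1y] bond c/1=1/80: DF=(796797/800000 − 1/80·(0))/(1+1/80) = 9837/10000 ≈ 0.983700
step 2 [2y] bond c/1=7/80: DF=(224079/200000 − 7/80·(0.983700))/(1+7/80) = 9511/10000 ≈ 0.951100
step 3 [3y] swap r/1=405/14269: DF=(1 − 405/14269·(0.983700+0.951100))/(1+405/14269) = 919/1000 ≈ 0.919000
step 4 [4y] zero: DF = P = 1803/2000 ≈ 0.901500
step 5 [5y] bond c/1=23/400: DF=(227339/200000 − 23/400·(0.983700+0.951100+0.919000+0.901500))/(1+23/400) = 8707/10000 ≈ 0.870700
step 6 [6y] bond c/1=1/40: DF=(194879/200000 − 1/40·(0.983700+0.951100+0.919000+0.901500+0.870700))/(1+1/40) = 4189/5000 ≈ 0.837800

1 1 9837/10000
2 2 9511/10000
3 3 919/1000
4 4 1803/2000
5 5 8707/10000
6 6 4189/5000
s(2y) = (1/(9511/10000) − 1)/(2) = 489/19022 ≈ 2.5707%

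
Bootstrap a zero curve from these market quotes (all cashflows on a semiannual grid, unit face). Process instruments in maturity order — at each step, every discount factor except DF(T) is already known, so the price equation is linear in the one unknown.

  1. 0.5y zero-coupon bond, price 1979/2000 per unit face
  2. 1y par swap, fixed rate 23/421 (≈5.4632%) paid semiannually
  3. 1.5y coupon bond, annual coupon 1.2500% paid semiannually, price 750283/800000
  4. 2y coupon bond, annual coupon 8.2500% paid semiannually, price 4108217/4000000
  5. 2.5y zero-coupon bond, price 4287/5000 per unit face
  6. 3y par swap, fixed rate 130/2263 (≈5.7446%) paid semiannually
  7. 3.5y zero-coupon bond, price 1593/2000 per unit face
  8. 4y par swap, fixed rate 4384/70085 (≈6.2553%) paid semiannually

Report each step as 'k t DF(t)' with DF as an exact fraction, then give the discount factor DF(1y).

1 1/2 1979/2000
2 1 9471/10000
3 3/2 23/25
4 2 2183/2500
5 5/2 4287/5000
6 3 211/250
7 7/2 1593/2000
8 4 488/625
DF(1y) = 9471/10000 ≈ 0.947100

step 1 [0.5y] zero: DF = P = 1979/2000 ≈ 0.989500
step 2 [1y] swap r/2=23/842: DF=(1 − 23/842·(0.989500))/(1+23/842) = 9471/10000 ≈ 0.947100
step 3 [1.5y] bond c/2=1/160: DF=(750283/800000 − 1/160·(0.989500+0.947100))/(1+1/160) = 23/25 ≈ 0.920000
step 4 [2y] bond c/2=33/800: DF=(4108217/4000000 − 33/800·(0.989500+0.947100+0.920000))/(1+33/800) = 2183/2500 ≈ 0.873200
step 5 [2.5y] zero: DF = P = 4287/5000 ≈ 0.857400
step 6 [3y] swap r/2=65/2263: DF=(1 − 65/2263·(0.989500+0.947100+0.920000+0.873200+0.857400))/(1+65/2263) = 211/250 ≈ 0.844000
step 7 [3.5y] zero: DF = P = 1593/2000 ≈ 0.796500
step 8 [4y] swap r/2=2192/70085: DF=(1 − 2192/70085·(0.989500+0.947100+0.920000+0.873200+0.857400+0.844000+0.796500))/(1+2192/70085) = 488/625 ≈ 0.780800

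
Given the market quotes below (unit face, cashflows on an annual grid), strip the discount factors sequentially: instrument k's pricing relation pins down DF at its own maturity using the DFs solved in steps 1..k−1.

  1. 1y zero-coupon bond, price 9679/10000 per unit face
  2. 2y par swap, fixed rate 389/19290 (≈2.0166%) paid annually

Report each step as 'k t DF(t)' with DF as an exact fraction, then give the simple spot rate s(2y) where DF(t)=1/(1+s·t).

1 1 9679/10000
2 2 9611/10000
s(2y) = (1/(9611/10000) − 1)/(2) = 389/19222 ≈ 2.0237%

step 1 [1y] zero: DF = P = 9679/10000 ≈ 0.967900
step 2 [2y] swap r/1=389/19290: DF=(1 − 389/19290·(0.967900))/(1+389/19290) = 9611/10000 ≈ 0.961100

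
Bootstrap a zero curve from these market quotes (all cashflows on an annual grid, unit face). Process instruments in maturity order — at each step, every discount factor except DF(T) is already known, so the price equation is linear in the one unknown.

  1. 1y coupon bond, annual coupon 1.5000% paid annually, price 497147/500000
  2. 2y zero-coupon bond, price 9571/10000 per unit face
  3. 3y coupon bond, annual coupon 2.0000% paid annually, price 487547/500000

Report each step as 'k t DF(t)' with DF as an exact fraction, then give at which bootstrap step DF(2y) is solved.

1 1 2449/2500
2 2 9571/10000
3 3 459/500
DF(2y) is solved at step 2

step 1 [1y] bond c/1=3/200: DF=(497147/500000 − 3/200·(0))/(1+3/200) = 2449/2500 ≈ 0.979600
step 2 [2y] zero: DF = P = 9571/10000 ≈ 0.957100
step 3 [3y] bond c/1=1/50: DF=(487547/500000 − 1/50·(0.979600+0.957100))/(1+1/50) = 459/500 ≈ 0.918000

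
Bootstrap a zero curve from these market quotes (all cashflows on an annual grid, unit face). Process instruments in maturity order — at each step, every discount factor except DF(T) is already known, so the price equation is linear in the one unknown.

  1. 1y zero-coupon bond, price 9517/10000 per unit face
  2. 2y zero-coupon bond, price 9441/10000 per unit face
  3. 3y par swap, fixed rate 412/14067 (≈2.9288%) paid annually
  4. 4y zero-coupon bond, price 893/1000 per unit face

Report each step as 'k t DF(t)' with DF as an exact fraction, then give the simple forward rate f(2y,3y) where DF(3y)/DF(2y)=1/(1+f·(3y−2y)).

1 1 9517/10000
2 2 9441/10000
3 3 1147/1250
4 4 893/1000
f(2y,3y) = ((9441/10000)/(1147/1250) − 1)/(1) = 265/9176 ≈ 2.8880%

step 1 [1y] zero: DF = P = 9517/10000 ≈ 0.951700
step 2 [2y] zero: DF = P = 9441/10000 ≈ 0.944100
step 3 [3y] swap r/1=412/14067: DF=(1 − 412/14067·(0.951700+0.944100))/(1+412/14067) = 1147/1250 ≈ 0.917600
step 4 [4y] zero: DF = P = 893/1000 ≈ 0.893000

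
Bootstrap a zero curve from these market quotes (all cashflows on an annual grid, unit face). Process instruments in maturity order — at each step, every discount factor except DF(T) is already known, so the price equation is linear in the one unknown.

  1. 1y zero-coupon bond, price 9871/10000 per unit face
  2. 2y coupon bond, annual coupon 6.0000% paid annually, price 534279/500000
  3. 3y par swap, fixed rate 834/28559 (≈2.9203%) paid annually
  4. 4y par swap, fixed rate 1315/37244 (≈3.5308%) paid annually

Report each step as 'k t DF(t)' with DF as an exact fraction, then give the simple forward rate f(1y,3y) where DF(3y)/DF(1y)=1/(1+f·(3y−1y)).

step 1 [1y] zero: DF = P = 9871/10000 ≈ 0.987100
step 2 [2y] bond c/1=3/50: DF=(534279/500000 − 3/50·(0.987100))/(1+3/50) = 4761/5000 ≈ 0.952200
step 3 [3y] swap r/1=834/28559: DF=(1 − 834/28559·(0.987100+0.952200))/(1+834/28559) = 4583/5000 ≈ 0.916600
step 4 [4y] swap r/1=1315/37244: DF=(1 − 1315/37244·(0.987100+0.952200+0.916600))/(1+1315/37244) = 1737/2000 ≈ 0.868500

1 1 9871/10000
2 2 4761/5000
3 3 4583/5000
4 4 1737/2000
f(1y,3y) = ((9871/10000)/(4583/5000) − 1)/(2) = 705/18332 ≈ 3.8457%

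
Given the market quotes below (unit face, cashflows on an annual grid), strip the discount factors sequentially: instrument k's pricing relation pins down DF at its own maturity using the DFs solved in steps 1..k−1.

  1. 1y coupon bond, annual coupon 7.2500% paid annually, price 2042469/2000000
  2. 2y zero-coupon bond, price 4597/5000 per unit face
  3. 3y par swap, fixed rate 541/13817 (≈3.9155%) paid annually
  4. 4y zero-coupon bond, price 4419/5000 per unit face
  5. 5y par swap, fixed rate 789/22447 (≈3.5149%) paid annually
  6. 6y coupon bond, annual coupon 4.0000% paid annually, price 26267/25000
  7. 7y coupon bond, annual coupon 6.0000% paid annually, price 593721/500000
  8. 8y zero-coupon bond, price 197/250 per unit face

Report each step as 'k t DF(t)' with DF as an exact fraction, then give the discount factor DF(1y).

step 1 [1y] bond c/1=29/400: DF=(2042469/2000000 − 29/400·(0))/(1+29/400) = 4761/5000 ≈ 0.952200
step 2 [2y] zero: DF = P = 4597/5000 ≈ 0.919400
step 3 [3y] swap r/1=541/13817: DF=(1 − 541/13817·(0.952200+0.919400))/(1+541/13817) = 4459/5000 ≈ 0.891800
step 4 [4y] zero: DF = P = 4419/5000 ≈ 0.883800
step 5 [5y] swap r/1=789/22447: DF=(1 − 789/22447·(0.952200+0.919400+0.891800+0.883800))/(1+789/22447) = 4211/5000 ≈ 0.842200
step 6 [6y] bond c/1=1/25: DF=(26267/25000 − 1/25·(0.952200+0.919400+0.891800+0.883800+0.842200))/(1+1/25) = 1047/1250 ≈ 0.837600
step 7 [7y] bond c/1=3/50: DF=(593721/500000 − 3/50·(0.952200+0.919400+0.891800+0.883800+0.842200+0.837600))/(1+3/50) = 8187/10000 ≈ 0.818700
step 8 [8y] zero: DF = P = 197/250 ≈ 0.788000

1 1 4761/5000
2 2 4597/5000
3 3 4459/5000
4 4 4419/5000
5 5 4211/5000
6 6 1047/1250
7 7 8187/10000
8 8 197/250
DF(1y) = 4761/5000 ≈ 0.952200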